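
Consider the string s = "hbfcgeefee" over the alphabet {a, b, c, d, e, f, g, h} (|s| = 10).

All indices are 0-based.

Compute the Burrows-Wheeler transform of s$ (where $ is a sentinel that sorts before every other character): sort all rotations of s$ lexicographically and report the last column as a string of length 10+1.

rank  rotation     last
    0  $hbfcgeefee  e
    1  bfcgeefee$h  h
    2  cgeefee$hbf  f
    3  e$hbfcgeefe  e
    4  ee$hbfcgeef  f
    5  eefee$hbfcg  g
    6  efee$hbfcge  e
    7  fcgeefee$hb  b
    8  fee$hbfcgee  e
    9  geefee$hbfc  c
   10  hbfcgeefee$  $

ehfefgebec$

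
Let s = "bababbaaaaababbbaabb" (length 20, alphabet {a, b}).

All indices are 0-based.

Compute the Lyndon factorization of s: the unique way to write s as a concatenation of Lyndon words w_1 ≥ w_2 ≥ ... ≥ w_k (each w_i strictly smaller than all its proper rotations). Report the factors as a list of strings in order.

["b", "ababb", "aaaaababbbaabb"]

emit factor 1: 'b' (i=0, period=1)
emit factor 2: 'ababb' (i=1, period=5)
emit factor 3: 'aaaaababbbaabb' (i=6, period=14)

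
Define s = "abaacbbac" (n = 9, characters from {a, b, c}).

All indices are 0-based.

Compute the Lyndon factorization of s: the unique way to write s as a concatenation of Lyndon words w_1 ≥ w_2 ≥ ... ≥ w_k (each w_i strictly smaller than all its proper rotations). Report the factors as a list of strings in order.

emit factor 1: 'ab' (i=0, period=2)
emit factor 2: 'aacbbac' (i=2, period=7)

["ab", "aacbbac"]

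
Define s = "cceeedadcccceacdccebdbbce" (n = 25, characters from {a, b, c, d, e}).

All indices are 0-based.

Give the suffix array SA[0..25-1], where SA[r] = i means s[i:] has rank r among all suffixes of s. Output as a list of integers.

rank→(start, suffix):
  0 → (13, 'acdccebdbbce')
  1 → (6, 'adcccceacdccebdbbce')
  2 → (21, 'bbce')
  3 → (22, 'bce')
  4 → (19, 'bdbbce')
  5 → (8, 'cccceacdccebdbbce')
  6 → (9, 'ccceacdccebdbbce')
  7 → (10, 'cceacdccebdbbce')
  8 → (16, 'ccebdbbce')
  9 → (0, 'cceeedadcccceacdccebdbbce')
  10 → (14, 'cdccebdbbce')
  11 → (23, 'ce')
  12 → (11, 'ceacdccebdbbce')
  13 → (17, 'cebdbbce')
  14 → (1, 'ceeedadcccceacdccebdbbce')
  15 → (5, 'dadcccceacdccebdbbce')
  16 → (20, 'dbbce')
  17 → (7, 'dcccceacdccebdbbce')
  18 → (15, 'dccebdbbce')
  19 → (24, 'e')
  20 → (12, 'eacdccebdbbce')
  21 → (18, 'ebdbbce')
  22 → (4, 'edadcccceacdccebdbbce')
  23 → (3, 'eedadcccceacdccebdbbce')
  24 → (2, 'eeedadcccceacdccebdbbce')

[13, 6, 21, 22, 19, 8, 9, 10, 16, 0, 14, 23, 11, 17, 1, 5, 20, 7, 15, 24, 12, 18, 4, 3, 2]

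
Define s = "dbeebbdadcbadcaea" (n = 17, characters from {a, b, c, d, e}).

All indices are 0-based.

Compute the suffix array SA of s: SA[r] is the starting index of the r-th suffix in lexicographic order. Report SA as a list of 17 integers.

[16, 11, 7, 14, 10, 4, 5, 1, 13, 9, 6, 0, 12, 8, 15, 3, 2]

rank→(start, suffix):
  0 → (16, 'a')
  1 → (11, 'adcaea')
  2 → (7, 'adcbadcaea')
  3 → (14, 'aea')
  4 → (10, 'badcaea')
  5 → (4, 'bbdadcbadcaea')
  6 → (5, 'bdadcbadcaea')
  7 → (1, 'beebbdadcbadcaea')
  8 → (13, 'caea')
  9 → (9, 'cbadcaea')
  10 → (6, 'dadcbadcaea')
  11 → (0, 'dbeebbdadcbadcaea')
  12 → (12, 'dcaea')
  13 → (8, 'dcbadcaea')
  14 → (15, 'ea')
  15 → (3, 'ebbdadcbadcaea')
  16 → (2, 'eebbdadcbadcaea')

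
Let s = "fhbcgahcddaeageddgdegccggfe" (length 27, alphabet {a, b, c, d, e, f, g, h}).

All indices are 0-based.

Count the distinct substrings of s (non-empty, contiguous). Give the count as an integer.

357

sorted suffixes:
  #0 SA[0]=10  'aeageddgdegccggfe'
  #1 SA[1]=12  'ageddgdegccggfe'
  #2 SA[2]=5  'ahcddaeageddgdegccggfe'
  #3 SA[3]=2  'bcgahcddaeageddgdegccggfe'
  #4 SA[4]=21  'ccggfe'
  #5 SA[5]=7  'cddaeageddgdegccggfe'
  #6 SA[6]=3  'cgahcddaeageddgdegccggfe'
  #7 SA[7]=22  'cggfe'
  #8 SA[8]=9  'daeageddgdegccggfe'
  #9 SA[9]=8  'ddaeageddgdegccggfe'
  #10 SA[10]=15  'ddgdegccggfe'
  #11 SA[11]=18  'degccggfe'
  #12 SA[12]=16  'dgdegccggfe'
  #13 SA[13]=26  'e'
  #14 SA[14]=11  'eageddgdegccggfe'
  #15 SA[15]=14  'eddgdegccggfe'
  #16 SA[16]=19  'egccggfe'
  #17 SA[17]=25  'fe'
  #18 SA[18]=0  'fhbcgahcddaeageddgdegccggfe'
  #19 SA[19]=4  'gahcddaeageddgdegccggfe'
  #20 SA[20]=20  'gccggfe'
  #21 SA[21]=17  'gdegccggfe'
  #22 SA[22]=13  'geddgdegccggfe'
  #23 SA[23]=24  'gfe'
  #24 SA[24]=23  'ggfe'
  #25 SA[25]=1  'hbcgahcddaeageddgdegccggfe'
  #26 SA[26]=6  'hcddaeageddgdegccggfe'

SA = [10, 12, 5, 2, 21, 7, 3, 22, 9, 8, 15, 18, 16, 26, 11, 14, 19, 25, 0, 4, 20, 17, 13, 24, 23, 1, 6]
i: (SA[i-1],SA[i]) lcp shared
  1: (10,12) 1 'a'
  2: (12,5) 1 'a'
  3: (5,2) 0 ''
  4: (2,21) 0 ''
  5: (21,7) 1 'c'
  6: (7,3) 1 'c'
  7: (3,22) 2 'cg'
  8: (22,9) 0 ''
  9: (9,8) 1 'd'
  10: (8,15) 2 'dd'
  11: (15,18) 1 'd'
  12: (18,16) 1 'd'
  13: (16,26) 0 ''
  14: (26,11) 1 'e'
  15: (11,14) 1 'e'
  16: (14,19) 1 'e'
  17: (19,25) 0 ''
  18: (25,0) 1 'f'
  19: (0,4) 0 ''
  20: (4,20) 1 'g'
  21: (20,17) 1 'g'
  22: (17,13) 1 'g'
  23: (13,24) 1 'g'
  24: (24,23) 1 'g'
  25: (23,1) 0 ''
  26: (1,6) 1 'h'

n(n+1)/2 = 27·28/2 = 378
Σ LCP = 0 + 1 + 1 + 0 + 0 + 1 + 1 + 2 + 0 + 1 + 2 + 1 + 1 + 0 + 1 + 1 + 1 + 0 + 1 + 0 + 1 + 1 + 1 + 1 + 1 + 0 + 1 = 21
distinct = 378 − 21 = 357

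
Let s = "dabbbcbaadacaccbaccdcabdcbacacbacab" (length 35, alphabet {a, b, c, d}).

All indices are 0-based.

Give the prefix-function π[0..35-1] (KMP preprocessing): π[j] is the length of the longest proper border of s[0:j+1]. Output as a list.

π[0] = 0
j=1 s[j]='a': π[1]=0 (border '')
j=2 s[j]='b': π[2]=0 (border '')
j=3 s[j]='b': π[3]=0 (border '')
j=4 s[j]='b': π[4]=0 (border '')
j=5 s[j]='c': π[5]=0 (border '')
j=6 s[j]='b': π[6]=0 (border '')
j=7 s[j]='a': π[7]=0 (border '')
j=8 s[j]='a': π[8]=0 (border '')
j=9 s[j]='d': π[9]=1 (border 'd')
j=10 s[j]='a': π[10]=2 (border 'da')
j=11 s[j]='c': k: 2→0; π[11]=0 (border '')
j=12 s[j]='a': π[12]=0 (border '')
j=13 s[j]='c': π[13]=0 (border '')
j=14 s[j]='c': π[14]=0 (border '')
j=15 s[j]='b': π[15]=0 (border '')
j=16 s[j]='a': π[16]=0 (border '')
j=17 s[j]='c': π[17]=0 (border '')
j=18 s[j]='c': π[18]=0 (border '')
j=19 s[j]='d': π[19]=1 (border 'd')
j=20 s[j]='c': k: 1→0; π[20]=0 (border '')
j=21 s[j]='a': π[21]=0 (border '')
j=22 s[j]='b': π[22]=0 (border '')
j=23 s[j]='d': π[23]=1 (border 'd')
j=24 s[j]='c': k: 1→0; π[24]=0 (border '')
j=25 s[j]='b': π[25]=0 (border '')
j=26 s[j]='a': π[26]=0 (border '')
j=27 s[j]='c': π[27]=0 (border '')
j=28 s[j]='a': π[28]=0 (border '')
j=29 s[j]='c': π[29]=0 (border '')
j=30 s[j]='b': π[30]=0 (border '')
j=31 s[j]='a': π[31]=0 (border '')
j=32 s[j]='c': π[32]=0 (border '')
j=33 s[j]='a': π[33]=0 (border '')
j=34 s[j]='b': π[34]=0 (border '')

[0, 0, 0, 0, 0, 0, 0, 0, 0, 1, 2, 0, 0, 0, 0, 0, 0, 0, 0, 1, 0, 0, 0, 1, 0, 0, 0, 0, 0, 0, 0, 0, 0, 0, 0]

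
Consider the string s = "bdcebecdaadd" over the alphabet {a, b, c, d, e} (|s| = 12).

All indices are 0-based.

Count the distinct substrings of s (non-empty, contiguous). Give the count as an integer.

sorted suffixes:
  #0 SA[0]=8  'aadd'
  #1 SA[1]=9  'add'
  #2 SA[2]=0  'bdcebecdaadd'
  #3 SA[3]=4  'becdaadd'
  #4 SA[4]=6  'cdaadd'
  #5 SA[5]=2  'cebecdaadd'
  #6 SA[6]=11  'd'
  #7 SA[7]=7  'daadd'
  #8 SA[8]=1  'dcebecdaadd'
  #9 SA[9]=10  'dd'
  #10 SA[10]=3  'ebecdaadd'
  #11 SA[11]=5  'ecdaadd'

SA = [8, 9, 0, 4, 6, 2, 11, 7, 1, 10, 3, 5]
i: (SA[i-1],SA[i]) lcp shared
  1: (8,9) 1 'a'
  2: (9,0) 0 ''
  3: (0,4) 1 'b'
  4: (4,6) 0 ''
  5: (6,2) 1 'c'
  6: (2,11) 0 ''
  7: (11,7) 1 'd'
  8: (7,1) 1 'd'
  9: (1,10) 1 'd'
  10: (10,3) 0 ''
  11: (3,5) 1 'e'

n(n+1)/2 = 12·13/2 = 78
Σ LCP = 0 + 1 + 0 + 1 + 0 + 1 + 0 + 1 + 1 + 1 + 0 + 1 = 7
distinct = 78 − 7 = 71

71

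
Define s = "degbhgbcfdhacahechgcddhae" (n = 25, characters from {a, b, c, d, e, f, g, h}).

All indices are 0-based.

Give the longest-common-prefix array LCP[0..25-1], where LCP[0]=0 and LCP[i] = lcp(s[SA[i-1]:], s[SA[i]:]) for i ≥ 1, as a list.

rank | idx | suffix
   0 |  11 | acahechgcddhae
   1 |  23 | ae
   2 |  13 | ahechgcddhae
   3 |   6 | bcfdhacahechgcddhae
   4 |   3 | bhgbcfdhacahechgcddhae
   5 |  12 | cahechgcddhae
   6 |  19 | cddhae
   7 |   7 | cfdhacahechgcddhae
   8 |  16 | chgcddhae
   9 |  20 | ddhae
  10 |   0 | degbhgbcfdhacahechgcddhae
  11 |   9 | dhacahechgcddhae
  12 |  21 | dhae
  13 |  24 | e
  14 |  15 | echgcddhae
  15 |   1 | egbhgbcfdhacahechgcddhae
  16 |   8 | fdhacahechgcddhae
  17 |   5 | gbcfdhacahechgcddhae
  18 |   2 | gbhgbcfdhacahechgcddhae
  19 |  18 | gcddhae
  20 |  10 | hacahechgcddhae
  21 |  22 | hae
  22 |  14 | hechgcddhae
  23 |   4 | hgbcfdhacahechgcddhae
  24 |  17 | hgcddhae

SA = [11, 23, 13, 6, 3, 12, 19, 7, 16, 20, 0, 9, 21, 24, 15, 1, 8, 5, 2, 18, 10, 22, 14, 4, 17]
[i] adj suffixes → lcp
  [1] 11/23 → 1 ('a')
  [2] 23/13 → 1 ('a')
  [3] 13/6 → 0 ('')
  [4] 6/3 → 1 ('b')
  [5] 3/12 → 0 ('')
  [6] 12/19 → 1 ('c')
  [7] 19/7 → 1 ('c')
  [8] 7/16 → 1 ('c')
  [9] 16/20 → 0 ('')
  [10] 20/0 → 1 ('d')
  [11] 0/9 → 1 ('d')
  [12] 9/21 → 3 ('dha')
  [13] 21/24 → 0 ('')
  [14] 24/15 → 1 ('e')
  [15] 15/1 → 1 ('e')
  [16] 1/8 → 0 ('')
  [17] 8/5 → 0 ('')
  [18] 5/2 → 2 ('gb')
  [19] 2/18 → 1 ('g')
  [20] 18/10 → 0 ('')
  [21] 10/22 → 2 ('ha')
  [22] 22/14 → 1 ('h')
  [23] 14/4 → 1 ('h')
  [24] 4/17 → 2 ('hg')

[0, 1, 1, 0, 1, 0, 1, 1, 1, 0, 1, 1, 3, 0, 1, 1, 0, 0, 2, 1, 0, 2, 1, 1, 2]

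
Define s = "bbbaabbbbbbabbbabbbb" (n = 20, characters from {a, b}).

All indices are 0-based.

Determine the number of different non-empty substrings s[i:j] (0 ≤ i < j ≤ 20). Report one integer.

rank→(start, suffix):
  0 → (3, 'aabbbbbbabbbabbbb')
  1 → (11, 'abbbabbbb')
  2 → (15, 'abbbb')
  3 → (4, 'abbbbbbabbbabbbb')
  4 → (19, 'b')
  5 → (2, 'baabbbbbbabbbabbbb')
  6 → (10, 'babbbabbbb')
  7 → (14, 'babbbb')
  8 → (18, 'bb')
  9 → (1, 'bbaabbbbbbabbbabbbb')
  10 → (9, 'bbabbbabbbb')
  11 → (13, 'bbabbbb')
  12 → (17, 'bbb')
  13 → (0, 'bbbaabbbbbbabbbabbbb')
  14 → (8, 'bbbabbbabbbb')
  15 → (12, 'bbbabbbb')
  16 → (16, 'bbbb')
  17 → (7, 'bbbbabbbabbbb')
  18 → (6, 'bbbbbabbbabbbb')
  19 → (5, 'bbbbbbabbbabbbb')

SA = [3, 11, 15, 4, 19, 2, 10, 14, 18, 1, 9, 13, 17, 0, 8, 12, 16, 7, 6, 5]
i: (SA[i-1],SA[i]) lcp shared
  1: (3,11) 1 'a'
  2: (11,15) 4 'abbb'
  3: (15,4) 5 'abbbb'
  4: (4,19) 0 ''
  5: (19,2) 1 'b'
  6: (2,10) 2 'ba'
  7: (10,14) 5 'babbb'
  8: (14,18) 1 'b'
  9: (18,1) 2 'bb'
  10: (1,9) 3 'bba'
  11: (9,13) 6 'bbabbb'
  12: (13,17) 2 'bb'
  13: (17,0) 3 'bbb'
  14: (0,8) 4 'bbba'
  15: (8,12) 7 'bbbabbb'
  16: (12,16) 3 'bbb'
  17: (16,7) 4 'bbbb'
  18: (7,6) 4 'bbbb'
  19: (6,5) 5 'bbbbb'

n(n+1)/2 = 20·21/2 = 210
Σ LCP = 0 + 1 + 4 + 5 + 0 + 1 + 2 + 5 + 1 + 2 + 3 + 6 + 2 + 3 + 4 + 7 + 3 + 4 + 4 + 5 = 62
distinct = 210 − 62 = 148

148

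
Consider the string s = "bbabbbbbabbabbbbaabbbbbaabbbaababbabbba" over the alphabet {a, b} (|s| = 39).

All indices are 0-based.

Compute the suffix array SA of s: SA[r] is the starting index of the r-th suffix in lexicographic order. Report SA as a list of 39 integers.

sorted suffixes:
  #0 SA[0]=38  'a'
  #1 SA[1]=28  'aababbabbba'
  #2 SA[2]=23  'aabbbaababbabbba'
  #3 SA[3]=16  'aabbbbbaabbbaababbabbba'
  #4 SA[4]=29  'ababbabbba'
  #5 SA[5]=31  'abbabbba'
  #6 SA[6]=8  'abbabbbbaabbbbbaabbbaababbabbba'
  #7 SA[7]=34  'abbba'
  #8 SA[8]=24  'abbbaababbabbba'
  #9 SA[9]=11  'abbbbaabbbbbaabbbaababbabbba'
  #10 SA[10]=17  'abbbbbaabbbaababbabbba'
  #11 SA[11]=2  'abbbbbabbabbbbaabbbbbaabbbaababbabbba'
  #12 SA[12]=37  'ba'
  #13 SA[13]=27  'baababbabbba'
  #14 SA[14]=22  'baabbbaababbabbba'
  #15 SA[15]=15  'baabbbbbaabbbaababbabbba'
  #16 SA[16]=30  'babbabbba'
  #17 SA[17]=7  'babbabbbbaabbbbbaabbbaababbabbba'
  #18 SA[18]=33  'babbba'
  #19 SA[19]=10  'babbbbaabbbbbaabbbaababbabbba'
  #20 SA[20]=1  'babbbbbabbabbbbaabbbbbaabbbaababbabbba'
  #21 SA[21]=36  'bba'
  #22 SA[22]=26  'bbaababbabbba'
  #23 SA[23]=21  'bbaabbbaababbabbba'
  #24 SA[24]=14  'bbaabbbbbaabbbaababbabbba'
  #25 SA[25]=6  'bbabbabbbbaabbbbbaabbbaababbabbba'
  #26 SA[26]=32  'bbabbba'
  #27 SA[27]=9  'bbabbbbaabbbbbaabbbaababbabbba'
  #28 SA[28]=0  'bbabbbbbabbabbbbaabbbbbaabbbaababbabbba'
  #29 SA[29]=35  'bbba'
  #30 SA[30]=25  'bbbaababbabbba'
  #31 SA[31]=20  'bbbaabbbaababbabbba'
  #32 SA[32]=13  'bbbaabbbbbaabbbaababbabbba'
  #33 SA[33]=5  'bbbabbabbbbaabbbbbaabbbaababbabbba'
  #34 SA[34]=19  'bbbbaabbbaababbabbba'
  #35 SA[35]=12  'bbbbaabbbbbaabbbaababbabbba'
  #36 SA[36]=4  'bbbbabbabbbbaabbbbbaabbbaababbabbba'
  #37 SA[37]=18  'bbbbbaabbbaababbabbba'
  #38 SA[38]=3  'bbbbbabbabbbbaabbbbbaabbbaababbabbba'

[38, 28, 23, 16, 29, 31, 8, 34, 24, 11, 17, 2, 37, 27, 22, 15, 30, 7, 33, 10, 1, 36, 26, 21, 14, 6, 32, 9, 0, 35, 25, 20, 13, 5, 19, 12, 4, 18, 3]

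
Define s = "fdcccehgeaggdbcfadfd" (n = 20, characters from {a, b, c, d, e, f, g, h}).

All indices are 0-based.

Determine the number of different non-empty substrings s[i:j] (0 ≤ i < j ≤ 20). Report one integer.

rank | idx | suffix
   0 |  16 | adfd
   1 |   9 | aggdbcfadfd
   2 |  13 | bcfadfd
   3 |   2 | cccehgeaggdbcfadfd
   4 |   3 | ccehgeaggdbcfadfd
   5 |   4 | cehgeaggdbcfadfd
   6 |  14 | cfadfd
   7 |  19 | d
   8 |  12 | dbcfadfd
   9 |   1 | dcccehgeaggdbcfadfd
  10 |  17 | dfd
  11 |   8 | eaggdbcfadfd
  12 |   5 | ehgeaggdbcfadfd
  13 |  15 | fadfd
  14 |  18 | fd
  15 |   0 | fdcccehgeaggdbcfadfd
  16 |  11 | gdbcfadfd
  17 |   7 | geaggdbcfadfd
  18 |  10 | ggdbcfadfd
  19 |   6 | hgeaggdbcfadfd

SA = [16, 9, 13, 2, 3, 4, 14, 19, 12, 1, 17, 8, 5, 15, 18, 0, 11, 7, 10, 6]
[i] adj suffixes → lcp
  [1] 16/9 → 1 ('a')
  [2] 9/13 → 0 ('')
  [3] 13/2 → 0 ('')
  [4] 2/3 → 2 ('cc')
  [5] 3/4 → 1 ('c')
  [6] 4/14 → 1 ('c')
  [7] 14/19 → 0 ('')
  [8] 19/12 → 1 ('d')
  [9] 12/1 → 1 ('d')
  [10] 1/17 → 1 ('d')
  [11] 17/8 → 0 ('')
  [12] 8/5 → 1 ('e')
  [13] 5/15 → 0 ('')
  [14] 15/18 → 1 ('f')
  [15] 18/0 → 2 ('fd')
  [16] 0/11 → 0 ('')
  [17] 11/7 → 1 ('g')
  [18] 7/10 → 1 ('g')
  [19] 10/6 → 0 ('')

n(n+1)/2 = 20·21/2 = 210
Σ LCP = 0 + 1 + 0 + 0 + 2 + 1 + 1 + 0 + 1 + 1 + 1 + 0 + 1 + 0 + 1 + 2 + 0 + 1 + 1 + 0 = 14
distinct = 210 − 14 = 196

196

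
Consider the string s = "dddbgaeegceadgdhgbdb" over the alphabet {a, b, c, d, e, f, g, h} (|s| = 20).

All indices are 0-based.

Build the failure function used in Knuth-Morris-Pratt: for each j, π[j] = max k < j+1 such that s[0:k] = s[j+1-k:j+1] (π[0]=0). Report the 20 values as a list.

[0, 1, 2, 0, 0, 0, 0, 0, 0, 0, 0, 0, 1, 0, 1, 0, 0, 0, 1, 0]

π[0] = 0
j=1 s[j]='d': π[1]=1 (border 'd')
j=2 s[j]='d': π[2]=2 (border 'dd')
j=3 s[j]='b': k: 2→1→0; π[3]=0 (border '')
j=4 s[j]='g': π[4]=0 (border '')
j=5 s[j]='a': π[5]=0 (border '')
j=6 s[j]='e': π[6]=0 (border '')
j=7 s[j]='e': π[7]=0 (border '')
j=8 s[j]='g': π[8]=0 (border '')
j=9 s[j]='c': π[9]=0 (border '')
j=10 s[j]='e': π[10]=0 (border '')
j=11 s[j]='a': π[11]=0 (border '')
j=12 s[j]='d': π[12]=1 (border 'd')
j=13 s[j]='g': k: 1→0; π[13]=0 (border '')
j=14 s[j]='d': π[14]=1 (border 'd')
j=15 s[j]='h': k: 1→0; π[15]=0 (border '')
j=16 s[j]='g': π[16]=0 (border '')
j=17 s[j]='b': π[17]=0 (border '')
j=18 s[j]='d': π[18]=1 (border 'd')
j=19 s[j]='b': k: 1→0; π[19]=0 (border '')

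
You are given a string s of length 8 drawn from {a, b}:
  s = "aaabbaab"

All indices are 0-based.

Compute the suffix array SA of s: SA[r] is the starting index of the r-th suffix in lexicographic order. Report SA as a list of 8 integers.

[0, 5, 1, 6, 2, 7, 4, 3]

sorted suffixes:
  #0 SA[0]=0  'aaabbaab'
  #1 SA[1]=5  'aab'
  #2 SA[2]=1  'aabbaab'
  #3 SA[3]=6  'ab'
  #4 SA[4]=2  'abbaab'
  #5 SA[5]=7  'b'
  #6 SA[6]=4  'baab'
  #7 SA[7]=3  'bbaab'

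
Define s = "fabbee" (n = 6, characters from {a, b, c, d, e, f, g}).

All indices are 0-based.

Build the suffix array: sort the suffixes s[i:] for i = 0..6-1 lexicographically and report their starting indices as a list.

sorted suffixes:
  #0 SA[0]=1  'abbee'
  #1 SA[1]=2  'bbee'
  #2 SA[2]=3  'bee'
  #3 SA[3]=5  'e'
  #4 SA[4]=4  'ee'
  #5 SA[5]=0  'fabbee'

[1, 2, 3, 5, 4, 0]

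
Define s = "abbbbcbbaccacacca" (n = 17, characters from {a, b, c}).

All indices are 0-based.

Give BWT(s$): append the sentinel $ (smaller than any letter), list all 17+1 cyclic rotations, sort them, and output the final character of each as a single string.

ac$ccbbcabbbccabaa

rank  rotation            last
    0  $abbbbcbbaccacacca  a
    1  a$abbbbcbbaccacacc  c
    2  abbbbcbbaccacacca$  $
    3  acacca$abbbbcbbacc  c
    4  acca$abbbbcbbaccac  c
    5  accacacca$abbbbcbb  b
    6  baccacacca$abbbbcb  b
    7  bbaccacacca$abbbbc  c
    8  bbbbcbbaccacacca$a  a
    9  bbbcbbaccacacca$ab  b
   10  bbcbbaccacacca$abb  b
   11  bcbbaccacacca$abbb  b
   12  ca$abbbbcbbaccacac  c
   13  cacacca$abbbbcbbac  c
   14  cacca$abbbbcbbacca  a
   15  cbbaccacacca$abbbb  b
   16  cca$abbbbcbbaccaca  a
   17  ccacacca$abbbbcbba  a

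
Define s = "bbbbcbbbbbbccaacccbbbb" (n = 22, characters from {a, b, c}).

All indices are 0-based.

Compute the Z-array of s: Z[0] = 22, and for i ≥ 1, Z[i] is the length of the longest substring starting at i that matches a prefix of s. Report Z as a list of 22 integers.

Z[0]=22
i=1: fresh scan; Z[1]=3 scan→box=[1,4)
i=2: min(r-i=2, Z[1]=3)=2; Z[2]=2
i=3: min(r-i=1, Z[2]=2)=1; Z[3]=1
i=4: fresh scan; Z[4]=0
i=5: fresh scan; Z[5]=4 scan→box=[5,9)
i=6: min(r-i=3, Z[1]=3)=3; Z[6]=4 scan→box=[6,10)
i=7: min(r-i=3, Z[1]=3)=3; Z[7]=5 scan→box=[7,12)
i=8: min(r-i=4, Z[1]=3)=3; Z[8]=3
i=9: min(r-i=3, Z[2]=2)=2; Z[9]=2
i=10: min(r-i=2, Z[3]=1)=1; Z[10]=1
i=11: min(r-i=1, Z[4]=0)=0; Z[11]=0
i=12: fresh scan; Z[12]=0
i=13: fresh scan; Z[13]=0
i=14: fresh scan; Z[14]=0
i=15: fresh scan; Z[15]=0
i=16: fresh scan; Z[16]=0
i=17: fresh scan; Z[17]=0
i=18: fresh scan; Z[18]=4 scan→box=[18,22)
i=19: min(r-i=3, Z[1]=3)=3; Z[19]=3
i=20: min(r-i=2, Z[2]=2)=2; Z[20]=2
i=21: min(r-i=1, Z[3]=1)=1; Z[21]=1

[22, 3, 2, 1, 0, 4, 4, 5, 3, 2, 1, 0, 0, 0, 0, 0, 0, 0, 4, 3, 2, 1]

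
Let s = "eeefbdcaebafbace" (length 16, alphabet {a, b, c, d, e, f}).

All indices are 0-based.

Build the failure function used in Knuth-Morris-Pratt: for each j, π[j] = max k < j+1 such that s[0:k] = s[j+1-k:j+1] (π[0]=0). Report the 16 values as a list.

[0, 1, 2, 0, 0, 0, 0, 0, 1, 0, 0, 0, 0, 0, 0, 1]

π[0] = 0
j=1 s[j]='e': π[1]=1 (border 'e')
j=2 s[j]='e': π[2]=2 (border 'ee')
j=3 s[j]='f': k: 2→1→0; π[3]=0 (border '')
j=4 s[j]='b': π[4]=0 (border '')
j=5 s[j]='d': π[5]=0 (border '')
j=6 s[j]='c': π[6]=0 (border '')
j=7 s[j]='a': π[7]=0 (border '')
j=8 s[j]='e': π[8]=1 (border 'e')
j=9 s[j]='b': k: 1→0; π[9]=0 (border '')
j=10 s[j]='a': π[10]=0 (border '')
j=11 s[j]='f': π[11]=0 (border '')
j=12 s[j]='b': π[12]=0 (border '')
j=13 s[j]='a': π[13]=0 (border '')
j=14 s[j]='c': π[14]=0 (border '')
j=15 s[j]='e': π[15]=1 (border 'e')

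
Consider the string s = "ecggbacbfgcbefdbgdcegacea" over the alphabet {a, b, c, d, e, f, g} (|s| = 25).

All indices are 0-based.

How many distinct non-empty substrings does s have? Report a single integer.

304

sorted suffixes:
  #0 SA[0]=24  'a'
  #1 SA[1]=5  'acbfgcbefdbgdcegacea'
  #2 SA[2]=21  'acea'
  #3 SA[3]=4  'bacbfgcbefdbgdcegacea'
  #4 SA[4]=11  'befdbgdcegacea'
  #5 SA[5]=7  'bfgcbefdbgdcegacea'
  #6 SA[6]=15  'bgdcegacea'
  #7 SA[7]=10  'cbefdbgdcegacea'
  #8 SA[8]=6  'cbfgcbefdbgdcegacea'
  #9 SA[9]=22  'cea'
  #10 SA[10]=18  'cegacea'
  #11 SA[11]=1  'cggbacbfgcbefdbgdcegacea'
  #12 SA[12]=14  'dbgdcegacea'
  #13 SA[13]=17  'dcegacea'
  #14 SA[14]=23  'ea'
  #15 SA[15]=0  'ecggbacbfgcbefdbgdcegacea'
  #16 SA[16]=12  'efdbgdcegacea'
  #17 SA[17]=19  'egacea'
  #18 SA[18]=13  'fdbgdcegacea'
  #19 SA[19]=8  'fgcbefdbgdcegacea'
  #20 SA[20]=20  'gacea'
  #21 SA[21]=3  'gbacbfgcbefdbgdcegacea'
  #22 SA[22]=9  'gcbefdbgdcegacea'
  #23 SA[23]=16  'gdcegacea'
  #24 SA[24]=2  'ggbacbfgcbefdbgdcegacea'

SA = [24, 5, 21, 4, 11, 7, 15, 10, 6, 22, 18, 1, 14, 17, 23, 0, 12, 19, 13, 8, 20, 3, 9, 16, 2]
rank  pair      lcp
   1  s[24:],s[5:]  1  'a'
   2  s[5:],s[21:]  2  'ac'
   3  s[21:],s[4:]  0  ''
   4  s[4:],s[11:]  1  'b'
   5  s[11:],s[7:]  1  'b'
   6  s[7:],s[15:]  1  'b'
   7  s[15:],s[10:]  0  ''
   8  s[10:],s[6:]  2  'cb'
   9  s[6:],s[22:]  1  'c'
  10  s[22:],s[18:]  2  'ce'
  11  s[18:],s[1:]  1  'c'
  12  s[1:],s[14:]  0  ''
  13  s[14:],s[17:]  1  'd'
  14  s[17:],s[23:]  0  ''
  15  s[23:],s[0:]  1  'e'
  16  s[0:],s[12:]  1  'e'
  17  s[12:],s[19:]  1  'e'
  18  s[19:],s[13:]  0  ''
  19  s[13:],s[8:]  1  'f'
  20  s[8:],s[20:]  0  ''
  21  s[20:],s[3:]  1  'g'
  22  s[3:],s[9:]  1  'g'
  23  s[9:],s[16:]  1  'g'
  24  s[16:],s[2:]  1  'g'

n(n+1)/2 = 25·26/2 = 325
Σ LCP = 0 + 1 + 2 + 0 + 1 + 1 + 1 + 0 + 2 + 1 + 2 + 1 + 0 + 1 + 0 + 1 + 1 + 1 + 0 + 1 + 0 + 1 + 1 + 1 + 1 = 21
distinct = 325 − 21 = 304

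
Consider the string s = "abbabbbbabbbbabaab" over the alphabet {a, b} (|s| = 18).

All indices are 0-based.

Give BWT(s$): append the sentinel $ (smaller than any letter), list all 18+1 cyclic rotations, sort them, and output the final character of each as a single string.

rank  rotation             last
    0  $abbabbbbabbbbabaab  b
    1  aab$abbabbbbabbbbab  b
    2  ab$abbabbbbabbbbaba  a
    3  abaab$abbabbbbabbbb  b
    4  abbabbbbabbbbabaab$  $
    5  abbbbabaab$abbabbbb  b
    6  abbbbabbbbabaab$abb  b
    7  b$abbabbbbabbbbabaa  a
    8  baab$abbabbbbabbbba  a
    9  babaab$abbabbbbabbb  b
   10  babbbbabaab$abbabbb  b
   11  babbbbabbbbabaab$ab  b
   12  bbabaab$abbabbbbabb  b
   13  bbabbbbabaab$abbabb  b
   14  bbabbbbabbbbabaab$a  a
   15  bbbabaab$abbabbbbab  b
   16  bbbabbbbabaab$abbab  b
   17  bbbbabaab$abbabbbba  a
   18  bbbbabbbbabaab$abba  a

bbab$bbaabbbbbabbaa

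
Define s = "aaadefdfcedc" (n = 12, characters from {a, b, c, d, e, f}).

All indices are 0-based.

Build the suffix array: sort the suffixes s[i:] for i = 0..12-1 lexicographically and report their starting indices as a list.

[0, 1, 2, 11, 8, 10, 3, 6, 9, 4, 7, 5]

rank | idx | suffix
   0 |   0 | aaadefdfcedc
   1 |   1 | aadefdfcedc
   2 |   2 | adefdfcedc
   3 |  11 | c
   4 |   8 | cedc
   5 |  10 | dc
   6 |   3 | defdfcedc
   7 |   6 | dfcedc
   8 |   9 | edc
   9 |   4 | efdfcedc
  10 |   7 | fcedc
  11 |   5 | fdfcedc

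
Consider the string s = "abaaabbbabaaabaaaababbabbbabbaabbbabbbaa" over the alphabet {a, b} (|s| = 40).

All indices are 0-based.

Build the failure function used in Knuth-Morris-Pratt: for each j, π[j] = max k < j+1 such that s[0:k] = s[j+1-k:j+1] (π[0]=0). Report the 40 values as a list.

[0, 0, 1, 1, 1, 2, 0, 0, 1, 2, 3, 4, 5, 6, 3, 4, 5, 1, 2, 3, 2, 0, 1, 2, 0, 0, 1, 2, 0, 1, 1, 2, 0, 0, 1, 2, 0, 0, 1, 1]

π[0] = 0
j=1 s[j]='b': π[1]=0 (border '')
j=2 s[j]='a': π[2]=1 (border 'a')
j=3 s[j]='a': k: 1→0; π[3]=1 (border 'a')
j=4 s[j]='a': k: 1→0; π[4]=1 (border 'a')
j=5 s[j]='b': π[5]=2 (border 'ab')
j=6 s[j]='b': k: 2→0; π[6]=0 (border '')
j=7 s[j]='b': π[7]=0 (border '')
j=8 s[j]='a': π[8]=1 (border 'a')
j=9 s[j]='b': π[9]=2 (border 'ab')
j=10 s[j]='a': π[10]=3 (border 'aba')
j=11 s[j]='a': π[11]=4 (border 'abaa')
j=12 s[j]='a': π[12]=5 (border 'abaaa')
j=13 s[j]='b': π[13]=6 (border 'abaaab')
j=14 s[j]='a': k: 6→2; π[14]=3 (border 'aba')
j=15 s[j]='a': π[15]=4 (border 'abaa')
j=16 s[j]='a': π[16]=5 (border 'abaaa')
j=17 s[j]='a': k: 5→1→0; π[17]=1 (border 'a')
j=18 s[j]='b': π[18]=2 (border 'ab')
j=19 s[j]='a': π[19]=3 (border 'aba')
j=20 s[j]='b': k: 3→1; π[20]=2 (border 'ab')
j=21 s[j]='b': k: 2→0; π[21]=0 (border '')
j=22 s[j]='a': π[22]=1 (border 'a')
j=23 s[j]='b': π[23]=2 (border 'ab')
j=24 s[j]='b': k: 2→0; π[24]=0 (border '')
j=25 s[j]='b': π[25]=0 (border '')
j=26 s[j]='a': π[26]=1 (border 'a')
j=27 s[j]='b': π[27]=2 (border 'ab')
j=28 s[j]='b': k: 2→0; π[28]=0 (border '')
j=29 s[j]='a': π[29]=1 (border 'a')
j=30 s[j]='a': k: 1→0; π[30]=1 (border 'a')
j=31 s[j]='b': π[31]=2 (border 'ab')
j=32 s[j]='b': k: 2→0; π[32]=0 (border '')
j=33 s[j]='b': π[33]=0 (border '')
j=34 s[j]='a': π[34]=1 (border 'a')
j=35 s[j]='b': π[35]=2 (border 'ab')
j=36 s[j]='b': k: 2→0; π[36]=0 (border '')
j=37 s[j]='b': π[37]=0 (border '')
j=38 s[j]='a': π[38]=1 (border 'a')
j=39 s[j]='a': k: 1→0; π[39]=1 (border 'a')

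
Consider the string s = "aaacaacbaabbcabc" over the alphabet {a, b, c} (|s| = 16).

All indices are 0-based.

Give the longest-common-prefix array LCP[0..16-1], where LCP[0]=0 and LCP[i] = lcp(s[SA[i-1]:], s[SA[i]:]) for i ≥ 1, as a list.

[0, 2, 2, 3, 1, 2, 1, 2, 0, 1, 1, 2, 0, 1, 2, 1]

sorted suffixes:
  #0 SA[0]=0  'aaacaacbaabbcabc'
  #1 SA[1]=8  'aabbcabc'
  #2 SA[2]=1  'aacaacbaabbcabc'
  #3 SA[3]=4  'aacbaabbcabc'
  #4 SA[4]=9  'abbcabc'
  #5 SA[5]=13  'abc'
  #6 SA[6]=2  'acaacbaabbcabc'
  #7 SA[7]=5  'acbaabbcabc'
  #8 SA[8]=7  'baabbcabc'
  #9 SA[9]=10  'bbcabc'
  #10 SA[10]=14  'bc'
  #11 SA[11]=11  'bcabc'
  #12 SA[12]=15  'c'
  #13 SA[13]=3  'caacbaabbcabc'
  #14 SA[14]=12  'cabc'
  #15 SA[15]=6  'cbaabbcabc'

SA = [0, 8, 1, 4, 9, 13, 2, 5, 7, 10, 14, 11, 15, 3, 12, 6]
rank  pair      lcp
   1  s[0:],s[8:]  2  'aa'
   2  s[8:],s[1:]  2  'aa'
   3  s[1:],s[4:]  3  'aac'
   4  s[4:],s[9:]  1  'a'
   5  s[9:],s[13:]  2  'ab'
   6  s[13:],s[2:]  1  'a'
   7  s[2:],s[5:]  2  'ac'
   8  s[5:],s[7:]  0  ''
   9  s[7:],s[10:]  1  'b'
  10  s[10:],s[14:]  1  'b'
  11  s[14:],s[11:]  2  'bc'
  12  s[11:],s[15:]  0  ''
  13  s[15:],s[3:]  1  'c'
  14  s[3:],s[12:]  2  'ca'
  15  s[12:],s[6:]  1  'c'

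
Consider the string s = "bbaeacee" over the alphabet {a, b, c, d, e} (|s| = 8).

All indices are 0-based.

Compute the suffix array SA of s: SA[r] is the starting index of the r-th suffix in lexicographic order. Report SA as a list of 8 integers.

rank | idx | suffix
   0 |   4 | acee
   1 |   2 | aeacee
   2 |   1 | baeacee
   3 |   0 | bbaeacee
   4 |   5 | cee
   5 |   7 | e
   6 |   3 | eacee
   7 |   6 | ee

[4, 2, 1, 0, 5, 7, 3, 6]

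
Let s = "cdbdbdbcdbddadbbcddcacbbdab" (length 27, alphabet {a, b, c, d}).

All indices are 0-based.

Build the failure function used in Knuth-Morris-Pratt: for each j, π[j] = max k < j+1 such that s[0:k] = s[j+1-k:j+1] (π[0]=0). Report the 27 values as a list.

[0, 0, 0, 0, 0, 0, 0, 1, 2, 3, 4, 0, 0, 0, 0, 0, 1, 2, 0, 1, 0, 1, 0, 0, 0, 0, 0]

π[0] = 0
j=1 s[j]='d': π[1]=0 (border '')
j=2 s[j]='b': π[2]=0 (border '')
j=3 s[j]='d': π[3]=0 (border '')
j=4 s[j]='b': π[4]=0 (border '')
j=5 s[j]='d': π[5]=0 (border '')
j=6 s[j]='b': π[6]=0 (border '')
j=7 s[j]='c': π[7]=1 (border 'c')
j=8 s[j]='d': π[8]=2 (border 'cd')
j=9 s[j]='b': π[9]=3 (border 'cdb')
j=10 s[j]='d': π[10]=4 (border 'cdbd')
j=11 s[j]='d': k: 4→0; π[11]=0 (border '')
j=12 s[j]='a': π[12]=0 (border '')
j=13 s[j]='d': π[13]=0 (border '')
j=14 s[j]='b': π[14]=0 (border '')
j=15 s[j]='b': π[15]=0 (border '')
j=16 s[j]='c': π[16]=1 (border 'c')
j=17 s[j]='d': π[17]=2 (border 'cd')
j=18 s[j]='d': k: 2→0; π[18]=0 (border '')
j=19 s[j]='c': π[19]=1 (border 'c')
j=20 s[j]='a': k: 1→0; π[20]=0 (border '')
j=21 s[j]='c': π[21]=1 (border 'c')
j=22 s[j]='b': k: 1→0; π[22]=0 (border '')
j=23 s[j]='b': π[23]=0 (border '')
j=24 s[j]='d': π[24]=0 (border '')
j=25 s[j]='a': π[25]=0 (border '')
j=26 s[j]='b': π[26]=0 (border '')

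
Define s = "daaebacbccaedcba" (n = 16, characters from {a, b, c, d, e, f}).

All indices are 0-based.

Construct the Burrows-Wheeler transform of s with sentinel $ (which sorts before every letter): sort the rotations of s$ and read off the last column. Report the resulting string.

abdbacceccdab$eaa

rank  rotation           last
    0  $daaebacbccaedcba  a
    1  a$daaebacbccaedcb  b
    2  aaebacbccaedcba$d  d
    3  acbccaedcba$daaeb  b
    4  aebacbccaedcba$da  a
    5  aedcba$daaebacbcc  c
    6  ba$daaebacbccaedc  c
    7  bacbccaedcba$daae  e
    8  bccaedcba$daaebac  c
    9  caedcba$daaebacbc  c
   10  cba$daaebacbccaed  d
   11  cbccaedcba$daaeba  a
   12  ccaedcba$daaebacb  b
   13  daaebacbccaedcba$  $
   14  dcba$daaebacbccae  e
   15  ebacbccaedcba$daa  a
   16  edcba$daaebacbcca  a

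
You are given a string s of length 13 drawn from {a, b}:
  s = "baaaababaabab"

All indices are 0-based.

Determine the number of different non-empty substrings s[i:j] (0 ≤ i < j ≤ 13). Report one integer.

62

sorted suffixes:
  #0 SA[0]=1  'aaaababaabab'
  #1 SA[1]=2  'aaababaabab'
  #2 SA[2]=8  'aabab'
  #3 SA[3]=3  'aababaabab'
  #4 SA[4]=11  'ab'
  #5 SA[5]=6  'abaabab'
  #6 SA[6]=9  'abab'
  #7 SA[7]=4  'ababaabab'
  #8 SA[8]=12  'b'
  #9 SA[9]=0  'baaaababaabab'
  #10 SA[10]=7  'baabab'
  #11 SA[11]=10  'bab'
  #12 SA[12]=5  'babaabab'

SA = [1, 2, 8, 3, 11, 6, 9, 4, 12, 0, 7, 10, 5]
i: (SA[i-1],SA[i]) lcp shared
  1: (1,2) 3 'aaa'
  2: (2,8) 2 'aa'
  3: (8,3) 5 'aabab'
  4: (3,11) 1 'a'
  5: (11,6) 2 'ab'
  6: (6,9) 3 'aba'
  7: (9,4) 4 'abab'
  8: (4,12) 0 ''
  9: (12,0) 1 'b'
  10: (0,7) 3 'baa'
  11: (7,10) 2 'ba'
  12: (10,5) 3 'bab'

n(n+1)/2 = 13·14/2 = 91
Σ LCP = 0 + 3 + 2 + 5 + 1 + 2 + 3 + 4 + 0 + 1 + 3 + 2 + 3 = 29
distinct = 91 − 29 = 62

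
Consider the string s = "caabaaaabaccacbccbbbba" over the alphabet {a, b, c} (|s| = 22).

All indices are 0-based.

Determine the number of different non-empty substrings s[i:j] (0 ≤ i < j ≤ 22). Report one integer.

217

rank→(start, suffix):
  0 → (21, 'a')
  1 → (4, 'aaaabaccacbccbbbba')
  2 → (5, 'aaabaccacbccbbbba')
  3 → (1, 'aabaaaabaccacbccbbbba')
  4 → (6, 'aabaccacbccbbbba')
  5 → (2, 'abaaaabaccacbccbbbba')
  6 → (7, 'abaccacbccbbbba')
  7 → (12, 'acbccbbbba')
  8 → (9, 'accacbccbbbba')
  9 → (20, 'ba')
  10 → (3, 'baaaabaccacbccbbbba')
  11 → (8, 'baccacbccbbbba')
  12 → (19, 'bba')
  13 → (18, 'bbba')
  14 → (17, 'bbbba')
  15 → (14, 'bccbbbba')
  16 → (0, 'caabaaaabaccacbccbbbba')
  17 → (11, 'cacbccbbbba')
  18 → (16, 'cbbbba')
  19 → (13, 'cbccbbbba')
  20 → (10, 'ccacbccbbbba')
  21 → (15, 'ccbbbba')

SA = [21, 4, 5, 1, 6, 2, 7, 12, 9, 20, 3, 8, 19, 18, 17, 14, 0, 11, 16, 13, 10, 15]
rank  pair      lcp
   1  s[21:],s[4:]  1  'a'
   2  s[4:],s[5:]  3  'aaa'
   3  s[5:],s[1:]  2  'aa'
   4  s[1:],s[6:]  4  'aaba'
   5  s[6:],s[2:]  1  'a'
   6  s[2:],s[7:]  3  'aba'
   7  s[7:],s[12:]  1  'a'
   8  s[12:],s[9:]  2  'ac'
   9  s[9:],s[20:]  0  ''
  10  s[20:],s[3:]  2  'ba'
  11  s[3:],s[8:]  2  'ba'
  12  s[8:],s[19:]  1  'b'
  13  s[19:],s[18:]  2  'bb'
  14  s[18:],s[17:]  3  'bbb'
  15  s[17:],s[14:]  1  'b'
  16  s[14:],s[0:]  0  ''
  17  s[0:],s[11:]  2  'ca'
  18  s[11:],s[16:]  1  'c'
  19  s[16:],s[13:]  2  'cb'
  20  s[13:],s[10:]  1  'c'
  21  s[10:],s[15:]  2  'cc'

n(n+1)/2 = 22·23/2 = 253
Σ LCP = 0 + 1 + 3 + 2 + 4 + 1 + 3 + 1 + 2 + 0 + 2 + 2 + 1 + 2 + 3 + 1 + 0 + 2 + 1 + 2 + 1 + 2 = 36
distinct = 253 − 36 = 217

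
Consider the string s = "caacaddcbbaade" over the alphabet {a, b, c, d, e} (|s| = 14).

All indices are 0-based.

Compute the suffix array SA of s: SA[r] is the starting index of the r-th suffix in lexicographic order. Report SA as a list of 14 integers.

sorted suffixes:
  #0 SA[0]=1  'aacaddcbbaade'
  #1 SA[1]=10  'aade'
  #2 SA[2]=2  'acaddcbbaade'
  #3 SA[3]=4  'addcbbaade'
  #4 SA[4]=11  'ade'
  #5 SA[5]=9  'baade'
  #6 SA[6]=8  'bbaade'
  #7 SA[7]=0  'caacaddcbbaade'
  #8 SA[8]=3  'caddcbbaade'
  #9 SA[9]=7  'cbbaade'
  #10 SA[10]=6  'dcbbaade'
  #11 SA[11]=5  'ddcbbaade'
  #12 SA[12]=12  'de'
  #13 SA[13]=13  'e'

[1, 10, 2, 4, 11, 9, 8, 0, 3, 7, 6, 5, 12, 13]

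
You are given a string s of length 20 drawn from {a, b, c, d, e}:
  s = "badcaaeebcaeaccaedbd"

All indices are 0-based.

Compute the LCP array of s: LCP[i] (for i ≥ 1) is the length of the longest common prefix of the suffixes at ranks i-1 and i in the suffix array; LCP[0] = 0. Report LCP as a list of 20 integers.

[0, 1, 1, 1, 2, 2, 0, 1, 1, 0, 2, 3, 1, 0, 1, 1, 0, 1, 1, 1]

rank | idx | suffix
   0 |   4 | aaeebcaeaccaedbd
   1 |  12 | accaedbd
   2 |   1 | adcaaeebcaeaccaedbd
   3 |  10 | aeaccaedbd
   4 |  15 | aedbd
   5 |   5 | aeebcaeaccaedbd
   6 |   0 | badcaaeebcaeaccaedbd
   7 |   8 | bcaeaccaedbd
   8 |  18 | bd
   9 |   3 | caaeebcaeaccaedbd
  10 |   9 | caeaccaedbd
  11 |  14 | caedbd
  12 |  13 | ccaedbd
  13 |  19 | d
  14 |  17 | dbd
  15 |   2 | dcaaeebcaeaccaedbd
  16 |  11 | eaccaedbd
  17 |   7 | ebcaeaccaedbd
  18 |  16 | edbd
  19 |   6 | eebcaeaccaedbd

SA = [4, 12, 1, 10, 15, 5, 0, 8, 18, 3, 9, 14, 13, 19, 17, 2, 11, 7, 16, 6]
i: (SA[i-1],SA[i]) lcp shared
  1: (4,12) 1 'a'
  2: (12,1) 1 'a'
  3: (1,10) 1 'a'
  4: (10,15) 2 'ae'
  5: (15,5) 2 'ae'
  6: (5,0) 0 ''
  7: (0,8) 1 'b'
  8: (8,18) 1 'b'
  9: (18,3) 0 ''
  10: (3,9) 2 'ca'
  11: (9,14) 3 'cae'
  12: (14,13) 1 'c'
  13: (13,19) 0 ''
  14: (19,17) 1 'd'
  15: (17,2) 1 'd'
  16: (2,11) 0 ''
  17: (11,7) 1 'e'
  18: (7,16) 1 'e'
  19: (16,6) 1 'e'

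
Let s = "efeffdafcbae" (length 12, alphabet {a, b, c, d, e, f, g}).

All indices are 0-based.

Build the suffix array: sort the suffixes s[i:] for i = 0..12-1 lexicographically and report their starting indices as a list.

rank | idx | suffix
   0 |  10 | ae
   1 |   6 | afcbae
   2 |   9 | bae
   3 |   8 | cbae
   4 |   5 | dafcbae
   5 |  11 | e
   6 |   0 | efeffdafcbae
   7 |   2 | effdafcbae
   8 |   7 | fcbae
   9 |   4 | fdafcbae
  10 |   1 | feffdafcbae
  11 |   3 | ffdafcbae

[10, 6, 9, 8, 5, 11, 0, 2, 7, 4, 1, 3]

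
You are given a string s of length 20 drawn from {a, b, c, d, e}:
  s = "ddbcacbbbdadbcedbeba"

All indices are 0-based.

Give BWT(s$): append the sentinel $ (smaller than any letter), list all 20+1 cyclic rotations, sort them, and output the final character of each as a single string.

abcdecbddbdbabbdae$bc

rank  rotation               last
    0  $ddbcacbbbdadbcedbeba  a
    1  a$ddbcacbbbdadbcedbeb  b
    2  acbbbdadbcedbeba$ddbc  c
    3  adbcedbeba$ddbcacbbbd  d
    4  ba$ddbcacbbbdadbcedbe  e
    5  bbbdadbcedbeba$ddbcac  c
    6  bbdadbcedbeba$ddbcacb  b
    7  bcacbbbdadbcedbeba$dd  d
    8  bcedbeba$ddbcacbbbdad  d
    9  bdadbcedbeba$ddbcacbb  b
   10  beba$ddbcacbbbdadbced  d
   11  cacbbbdadbcedbeba$ddb  b
   12  cbbbdadbcedbeba$ddbca  a
   13  cedbeba$ddbcacbbbdadb  b
   14  dadbcedbeba$ddbcacbbb  b
   15  dbcacbbbdadbcedbeba$d  d
   16  dbcedbeba$ddbcacbbbda  a
   17  dbeba$ddbcacbbbdadbce  e
   18  ddbcacbbbdadbcedbeba$  $
   19  eba$ddbcacbbbdadbcedb  b
   20  edbeba$ddbcacbbbdadbc  c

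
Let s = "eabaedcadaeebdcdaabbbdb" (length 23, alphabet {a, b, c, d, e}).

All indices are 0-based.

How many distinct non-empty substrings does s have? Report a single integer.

sorted suffixes:
  #0 SA[0]=16  'aabbbdb'
  #1 SA[1]=1  'abaedcadaeebdcdaabbbdb'
  #2 SA[2]=17  'abbbdb'
  #3 SA[3]=7  'adaeebdcdaabbbdb'
  #4 SA[4]=3  'aedcadaeebdcdaabbbdb'
  #5 SA[5]=9  'aeebdcdaabbbdb'
  #6 SA[6]=22  'b'
  #7 SA[7]=2  'baedcadaeebdcdaabbbdb'
  #8 SA[8]=18  'bbbdb'
  #9 SA[9]=19  'bbdb'
  #10 SA[10]=20  'bdb'
  #11 SA[11]=12  'bdcdaabbbdb'
  #12 SA[12]=6  'cadaeebdcdaabbbdb'
  #13 SA[13]=14  'cdaabbbdb'
  #14 SA[14]=15  'daabbbdb'
  #15 SA[15]=8  'daeebdcdaabbbdb'
  #16 SA[16]=21  'db'
  #17 SA[17]=5  'dcadaeebdcdaabbbdb'
  #18 SA[18]=13  'dcdaabbbdb'
  #19 SA[19]=0  'eabaedcadaeebdcdaabbbdb'
  #20 SA[20]=11  'ebdcdaabbbdb'
  #21 SA[21]=4  'edcadaeebdcdaabbbdb'
  #22 SA[22]=10  'eebdcdaabbbdb'

SA = [16, 1, 17, 7, 3, 9, 22, 2, 18, 19, 20, 12, 6, 14, 15, 8, 21, 5, 13, 0, 11, 4, 10]
rank  pair      lcp
   1  s[16:],s[1:]  1  'a'
   2  s[1:],s[17:]  2  'ab'
   3  s[17:],s[7:]  1  'a'
   4  s[7:],s[3:]  1  'a'
   5  s[3:],s[9:]  2  'ae'
   6  s[9:],s[22:]  0  ''
   7  s[22:],s[2:]  1  'b'
   8  s[2:],s[18:]  1  'b'
   9  s[18:],s[19:]  2  'bb'
  10  s[19:],s[20:]  1  'b'
  11  s[20:],s[12:]  2  'bd'
  12  s[12:],s[6:]  0  ''
  13  s[6:],s[14:]  1  'c'
  14  s[14:],s[15:]  0  ''
  15  s[15:],s[8:]  2  'da'
  16  s[8:],s[21:]  1  'd'
  17  s[21:],s[5:]  1  'd'
  18  s[5:],s[13:]  2  'dc'
  19  s[13:],s[0:]  0  ''
  20  s[0:],s[11:]  1  'e'
  21  s[11:],s[4:]  1  'e'
  22  s[4:],s[10:]  1  'e'

n(n+1)/2 = 23·24/2 = 276
Σ LCP = 0 + 1 + 2 + 1 + 1 + 2 + 0 + 1 + 1 + 2 + 1 + 2 + 0 + 1 + 0 + 2 + 1 + 1 + 2 + 0 + 1 + 1 + 1 = 24
distinct = 276 − 24 = 252

252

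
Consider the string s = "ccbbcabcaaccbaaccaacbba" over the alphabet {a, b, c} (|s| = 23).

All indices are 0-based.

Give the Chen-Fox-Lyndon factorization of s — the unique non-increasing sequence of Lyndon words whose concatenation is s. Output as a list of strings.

emit factor 1: 'c' (i=0, period=1)
emit factor 2: 'c' (i=1, period=1)
emit factor 3: 'bbc' (i=2, period=3)
emit factor 4: 'abc' (i=5, period=3)
emit factor 5: 'aaccb' (i=8, period=5)
emit factor 6: 'aacc' (i=13, period=4)
emit factor 7: 'aacbb' (i=17, period=5)
emit factor 8: 'a' (i=22, period=1)

["c", "c", "bbc", "abc", "aaccb", "aacc", "aacbb", "a"]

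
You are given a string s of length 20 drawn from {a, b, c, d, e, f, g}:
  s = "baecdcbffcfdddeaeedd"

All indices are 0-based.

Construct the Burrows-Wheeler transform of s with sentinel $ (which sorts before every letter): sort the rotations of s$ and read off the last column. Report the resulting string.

rank  rotation               last
    0  $baecdcbffcfdddeaeedd  d
    1  aecdcbffcfdddeaeedd$b  b
    2  aeedd$baecdcbffcfddde  e
    3  baecdcbffcfdddeaeedd$  $
    4  bffcfdddeaeedd$baecdc  c
    5  cbffcfdddeaeedd$baecd  d
    6  cdcbffcfdddeaeedd$bae  e
    7  cfdddeaeedd$baecdcbff  f
    8  d$baecdcbffcfdddeaeed  d
    9  dcbffcfdddeaeedd$baec  c
   10  dd$baecdcbffcfdddeaee  e
   11  dddeaeedd$baecdcbffcf  f
   12  ddeaeedd$baecdcbffcfd  d
   13  deaeedd$baecdcbffcfdd  d
   14  eaeedd$baecdcbffcfddd  d
   15  ecdcbffcfdddeaeedd$ba  a
   16  edd$baecdcbffcfdddeae  e
   17  eedd$baecdcbffcfdddea  a
   18  fcfdddeaeedd$baecdcbf  f
   19  fdddeaeedd$baecdcbffc  c
   20  ffcfdddeaeedd$baecdcb  b

dbe$cdefdcefdddaeafcb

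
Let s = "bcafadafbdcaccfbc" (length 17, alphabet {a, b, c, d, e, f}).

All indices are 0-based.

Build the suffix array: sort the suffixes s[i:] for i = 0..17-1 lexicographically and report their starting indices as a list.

[11, 4, 2, 6, 15, 0, 8, 16, 10, 1, 12, 13, 5, 9, 3, 14, 7]

rank→(start, suffix):
  0 → (11, 'accfbc')
  1 → (4, 'adafbdcaccfbc')
  2 → (2, 'afadafbdcaccfbc')
  3 → (6, 'afbdcaccfbc')
  4 → (15, 'bc')
  5 → (0, 'bcafadafbdcaccfbc')
  6 → (8, 'bdcaccfbc')
  7 → (16, 'c')
  8 → (10, 'caccfbc')
  9 → (1, 'cafadafbdcaccfbc')
  10 → (12, 'ccfbc')
  11 → (13, 'cfbc')
  12 → (5, 'dafbdcaccfbc')
  13 → (9, 'dcaccfbc')
  14 → (3, 'fadafbdcaccfbc')
  15 → (14, 'fbc')
  16 → (7, 'fbdcaccfbc')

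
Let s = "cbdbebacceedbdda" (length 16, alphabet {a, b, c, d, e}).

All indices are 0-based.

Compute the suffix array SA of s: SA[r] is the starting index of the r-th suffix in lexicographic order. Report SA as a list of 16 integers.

[15, 6, 5, 1, 12, 3, 0, 7, 8, 14, 11, 2, 13, 4, 10, 9]

rank→(start, suffix):
  0 → (15, 'a')
  1 → (6, 'acceedbdda')
  2 → (5, 'bacceedbdda')
  3 → (1, 'bdbebacceedbdda')
  4 → (12, 'bdda')
  5 → (3, 'bebacceedbdda')
  6 → (0, 'cbdbebacceedbdda')
  7 → (7, 'cceedbdda')
  8 → (8, 'ceedbdda')
  9 → (14, 'da')
  10 → (11, 'dbdda')
  11 → (2, 'dbebacceedbdda')
  12 → (13, 'dda')
  13 → (4, 'ebacceedbdda')
  14 → (10, 'edbdda')
  15 → (9, 'eedbdda')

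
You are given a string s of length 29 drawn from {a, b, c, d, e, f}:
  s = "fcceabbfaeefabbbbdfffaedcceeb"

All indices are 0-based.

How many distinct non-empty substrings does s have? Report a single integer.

397

rank | idx | suffix
   0 |  12 | abbbbdfffaedcceeb
   1 |   4 | abbfaeefabbbbdfffaedcceeb
   2 |  21 | aedcceeb
   3 |   8 | aeefabbbbdfffaedcceeb
   4 |  28 | b
   5 |  13 | bbbbdfffaedcceeb
   6 |  14 | bbbdfffaedcceeb
   7 |  15 | bbdfffaedcceeb
   8 |   5 | bbfaeefabbbbdfffaedcceeb
   9 |  16 | bdfffaedcceeb
  10 |   6 | bfaeefabbbbdfffaedcceeb
  11 |   1 | cceabbfaeefabbbbdfffaedcceeb
  12 |  24 | cceeb
  13 |   2 | ceabbfaeefabbbbdfffaedcceeb
  14 |  25 | ceeb
  15 |  23 | dcceeb
  16 |  17 | dfffaedcceeb
  17 |   3 | eabbfaeefabbbbdfffaedcceeb
  18 |  27 | eb
  19 |  22 | edcceeb
  20 |  26 | eeb
  21 |   9 | eefabbbbdfffaedcceeb
  22 |  10 | efabbbbdfffaedcceeb
  23 |  11 | fabbbbdfffaedcceeb
  24 |  20 | faedcceeb
  25 |   7 | faeefabbbbdfffaedcceeb
  26 |   0 | fcceabbfaeefabbbbdfffaedcceeb
  27 |  19 | ffaedcceeb
  28 |  18 | fffaedcceeb

SA = [12, 4, 21, 8, 28, 13, 14, 15, 5, 16, 6, 1, 24, 2, 25, 23, 17, 3, 27, 22, 26, 9, 10, 11, 20, 7, 0, 19, 18]
[i] adj suffixes → lcp
  [1] 12/4 → 3 ('abb')
  [2] 4/21 → 1 ('a')
  [3] 21/8 → 2 ('ae')
  [4] 8/28 → 0 ('')
  [5] 28/13 → 1 ('b')
  [6] 13/14 → 3 ('bbb')
  [7] 14/15 → 2 ('bb')
  [8] 15/5 → 2 ('bb')
  [9] 5/16 → 1 ('b')
  [10] 16/6 → 1 ('b')
  [11] 6/1 → 0 ('')
  [12] 1/24 → 3 ('cce')
  [13] 24/2 → 1 ('c')
  [14] 2/25 → 2 ('ce')
  [15] 25/23 → 0 ('')
  [16] 23/17 → 1 ('d')
  [17] 17/3 → 0 ('')
  [18] 3/27 → 1 ('e')
  [19] 27/22 → 1 ('e')
  [20] 22/26 → 1 ('e')
  [21] 26/9 → 2 ('ee')
  [22] 9/10 → 1 ('e')
  [23] 10/11 → 0 ('')
  [24] 11/20 → 2 ('fa')
  [25] 20/7 → 3 ('fae')
  [26] 7/0 → 1 ('f')
  [27] 0/19 → 1 ('f')
  [28] 19/18 → 2 ('ff')

n(n+1)/2 = 29·30/2 = 435
Σ LCP = 0 + 3 + 1 + 2 + 0 + 1 + 3 + 2 + 2 + 1 + 1 + 0 + 3 + 1 + 2 + 0 + 1 + 0 + 1 + 1 + 1 + 2 + 1 + 0 + 2 + 3 + 1 + 1 + 2 = 38
distinct = 435 − 38 = 397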